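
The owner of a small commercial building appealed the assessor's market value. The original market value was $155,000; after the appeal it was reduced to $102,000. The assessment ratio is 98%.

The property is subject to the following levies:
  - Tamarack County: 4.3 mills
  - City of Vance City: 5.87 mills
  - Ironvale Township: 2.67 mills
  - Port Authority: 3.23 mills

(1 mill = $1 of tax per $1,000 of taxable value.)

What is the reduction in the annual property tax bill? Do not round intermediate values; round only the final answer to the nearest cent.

$834.68

Old assessed value = $155,000 × 0.98 = $151,900
New assessed value = $102,000 × 0.98 = $99,960
Combined rate = 0.0043 + 0.00587 + 0.00267 + 0.00323 = 0.01607
Old tax = $151,900 × 0.01607 = $2,441.033
New tax = $99,960 × 0.01607 = $1,606.3572
Reduction = $2,441.033 − $1,606.3572 = $834.6758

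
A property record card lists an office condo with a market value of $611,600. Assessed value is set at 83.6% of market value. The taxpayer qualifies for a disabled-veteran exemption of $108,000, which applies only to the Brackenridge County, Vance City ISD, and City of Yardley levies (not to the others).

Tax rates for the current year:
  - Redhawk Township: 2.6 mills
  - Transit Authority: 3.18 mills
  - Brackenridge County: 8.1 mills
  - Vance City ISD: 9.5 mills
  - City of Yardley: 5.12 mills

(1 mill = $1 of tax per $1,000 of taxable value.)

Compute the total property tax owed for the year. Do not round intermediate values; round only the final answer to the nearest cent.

Assessed value = $611,600 × 0.836 = $511,297.6
Redhawk Township: $511,297.6 × 0.0026 = $1,329.37376
Transit Authority: $511,297.6 × 0.00318 = $1,625.926368
Brackenridge County: ($511,297.6 − $108,000) × 0.0081 = $403,297.6 × 0.0081 = $3,266.71056
Vance City ISD: ($511,297.6 − $108,000) × 0.0095 = $403,297.6 × 0.0095 = $3,831.3272
City of Yardley: ($511,297.6 − $108,000) × 0.00512 = $403,297.6 × 0.00512 = $2,064.883712
Total = $12,118.2216

$12,118.22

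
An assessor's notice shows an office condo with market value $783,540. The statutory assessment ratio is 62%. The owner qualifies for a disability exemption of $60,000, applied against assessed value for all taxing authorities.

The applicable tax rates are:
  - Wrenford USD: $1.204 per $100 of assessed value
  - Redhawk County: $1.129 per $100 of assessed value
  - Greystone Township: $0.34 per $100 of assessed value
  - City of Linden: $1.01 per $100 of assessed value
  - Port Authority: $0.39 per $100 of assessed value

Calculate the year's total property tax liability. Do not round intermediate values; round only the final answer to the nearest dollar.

Assessed value = $783,540 × 0.62 = $485,794.8
Taxable value = $485,794.8 − $60,000 = $425,794.8
Wrenford USD: $425,794.8 × 0.01204 = $5,126.569392
Redhawk County: $425,794.8 × 0.01129 = $4,807.223292
Greystone Township: $425,794.8 × 0.0034 = $1,447.70232
City of Linden: $425,794.8 × 0.0101 = $4,300.52748
Port Authority: $425,794.8 × 0.0039 = $1,660.59972
Total = $5,126.569392 + $4,807.223292 + $1,447.70232 + $4,300.52748 + $1,660.59972 = $17,342.622204

$17,343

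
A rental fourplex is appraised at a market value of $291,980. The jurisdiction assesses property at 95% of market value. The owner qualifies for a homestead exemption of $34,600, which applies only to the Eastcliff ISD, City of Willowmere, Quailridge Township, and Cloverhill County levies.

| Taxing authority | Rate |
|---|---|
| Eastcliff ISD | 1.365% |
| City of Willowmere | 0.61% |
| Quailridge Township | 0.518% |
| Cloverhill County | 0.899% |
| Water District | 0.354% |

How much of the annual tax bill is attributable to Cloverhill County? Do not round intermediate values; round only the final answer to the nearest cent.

$2,182.60

Assessed value = $291,980 × 0.95 = $277,381
Cloverhill County taxable value = $277,381 − $34,600 = $242,781
Cloverhill County levy = $242,781 × 0.00899 = $2,182.60119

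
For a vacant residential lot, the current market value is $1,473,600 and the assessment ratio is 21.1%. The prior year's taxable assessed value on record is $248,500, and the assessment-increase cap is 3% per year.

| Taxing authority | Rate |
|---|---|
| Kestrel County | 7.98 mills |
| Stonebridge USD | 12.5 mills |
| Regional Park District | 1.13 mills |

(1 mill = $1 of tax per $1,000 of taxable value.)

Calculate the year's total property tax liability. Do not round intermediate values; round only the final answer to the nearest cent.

$5,531.19

Uncapped assessed value = $1,473,600 × 0.211 = $310,929.6
Cap limit = $248,500 × 1.03 = $255,955
Taxable assessed value = min($310,929.6, $255,955) = $255,955 (cap binds)
Kestrel County: $255,955 × 0.00798 = $2,042.5209
Stonebridge USD: $255,955 × 0.0125 = $3,199.4375
Regional Park District: $255,955 × 0.00113 = $289.22915
Total = $5,531.18755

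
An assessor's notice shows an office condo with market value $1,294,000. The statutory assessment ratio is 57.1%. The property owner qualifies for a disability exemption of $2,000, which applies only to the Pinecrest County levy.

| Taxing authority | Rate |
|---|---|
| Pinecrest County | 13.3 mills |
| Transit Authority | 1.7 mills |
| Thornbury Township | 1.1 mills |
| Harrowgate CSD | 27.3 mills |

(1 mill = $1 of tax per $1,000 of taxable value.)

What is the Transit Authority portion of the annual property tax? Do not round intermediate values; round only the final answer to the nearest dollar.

$1,256

Assessed value = $1,294,000 × 0.571 = $738,874
Transit Authority taxable value = $738,874 (exemption does not apply)
Transit Authority levy = $738,874 × 0.0017 = $1,256.0858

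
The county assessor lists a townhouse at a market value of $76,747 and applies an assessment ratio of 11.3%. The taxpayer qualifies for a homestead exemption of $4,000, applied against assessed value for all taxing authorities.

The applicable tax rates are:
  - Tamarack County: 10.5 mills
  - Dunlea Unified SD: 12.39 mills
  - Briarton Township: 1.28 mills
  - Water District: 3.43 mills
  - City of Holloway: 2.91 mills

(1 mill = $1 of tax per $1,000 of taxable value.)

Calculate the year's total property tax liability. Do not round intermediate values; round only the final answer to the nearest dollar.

Assessed value = $76,747 × 0.113 = $8,672.411
Taxable value = $8,672.411 − $4,000 = $4,672.411
Tamarack County: $4,672.411 × 0.0105 = $49.0603155
Dunlea Unified SD: $4,672.411 × 0.01239 = $57.89117229
Briarton Township: $4,672.411 × 0.00128 = $5.98068608
Water District: $4,672.411 × 0.00343 = $16.02636973
City of Holloway: $4,672.411 × 0.00291 = $13.59671601
Total = $49.0603155 + $57.89117229 + $5.98068608 + $16.02636973 + $13.59671601 = $142.55525961

$143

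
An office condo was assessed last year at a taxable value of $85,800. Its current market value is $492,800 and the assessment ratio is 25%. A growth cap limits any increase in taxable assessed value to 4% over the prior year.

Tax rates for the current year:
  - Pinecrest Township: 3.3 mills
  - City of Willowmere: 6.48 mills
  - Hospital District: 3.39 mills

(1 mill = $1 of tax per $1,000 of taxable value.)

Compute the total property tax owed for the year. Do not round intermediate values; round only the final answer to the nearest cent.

$1,175.19

Uncapped assessed value = $492,800 × 0.25 = $123,200
Cap limit = $85,800 × 1.04 = $89,232
Taxable assessed value = min($123,200, $89,232) = $89,232 (cap binds)
Pinecrest Township: $89,232 × 0.0033 = $294.4656
City of Willowmere: $89,232 × 0.00648 = $578.22336
Hospital District: $89,232 × 0.00339 = $302.49648
Total = $1,175.18544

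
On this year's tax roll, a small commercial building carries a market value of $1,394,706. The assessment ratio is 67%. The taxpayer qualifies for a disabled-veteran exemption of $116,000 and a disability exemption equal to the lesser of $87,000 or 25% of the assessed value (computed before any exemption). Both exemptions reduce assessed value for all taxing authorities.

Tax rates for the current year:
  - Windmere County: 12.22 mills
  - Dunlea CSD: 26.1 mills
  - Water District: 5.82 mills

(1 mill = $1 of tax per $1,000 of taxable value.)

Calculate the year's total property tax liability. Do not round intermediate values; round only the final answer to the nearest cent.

$32,286.34

Assessed value = $1,394,706 × 0.67 = $934,453.02
Disability exemption = min($87,000, 25% × $934,453.02) = min($87,000, $233,613.255) = $87,000 (dollar cap binds)
Taxable value = $934,453.02 − $116,000 − $87,000 = $731,453.02
Windmere County: $731,453.02 × 0.01222 = $8,938.3559044
Dunlea CSD: $731,453.02 × 0.0261 = $19,090.923822
Water District: $731,453.02 × 0.00582 = $4,257.0565764
Total = $32,286.3363028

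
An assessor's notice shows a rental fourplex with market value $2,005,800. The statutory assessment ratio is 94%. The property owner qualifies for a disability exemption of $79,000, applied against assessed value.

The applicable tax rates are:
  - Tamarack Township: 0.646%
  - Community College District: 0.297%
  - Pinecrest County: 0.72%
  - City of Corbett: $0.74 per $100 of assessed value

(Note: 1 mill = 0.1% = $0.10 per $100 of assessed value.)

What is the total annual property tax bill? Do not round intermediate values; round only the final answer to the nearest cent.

$43,409.04

Assessed value = $2,005,800 × 0.94 = $1,885,452
Taxable value = $1,885,452 − $79,000 = $1,806,452
Tamarack Township: $1,806,452 × 0.00646 = $11,669.67992
Community College District: $1,806,452 × 0.00297 = $5,365.16244
Pinecrest County: $1,806,452 × 0.0072 = $13,006.4544
City of Corbett: $1,806,452 × 0.0074 = $13,367.7448
Total = $43,409.04156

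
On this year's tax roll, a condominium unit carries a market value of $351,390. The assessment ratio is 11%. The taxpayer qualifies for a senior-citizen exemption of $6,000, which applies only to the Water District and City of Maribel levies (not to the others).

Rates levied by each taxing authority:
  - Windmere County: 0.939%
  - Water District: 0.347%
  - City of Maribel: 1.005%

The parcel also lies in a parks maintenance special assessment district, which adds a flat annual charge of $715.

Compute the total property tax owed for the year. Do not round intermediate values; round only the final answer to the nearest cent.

$1,519.42

Assessed value = $351,390 × 0.11 = $38,652.9
Windmere County: $38,652.9 × 0.00939 = $362.950731
Water District: ($38,652.9 − $6,000) × 0.00347 = $32,652.9 × 0.00347 = $113.305563
City of Maribel: ($38,652.9 − $6,000) × 0.01005 = $32,652.9 × 0.01005 = $328.161645
Levies subtotal = $804.417939
Total = $804.417939 + $715 = $1,519.417939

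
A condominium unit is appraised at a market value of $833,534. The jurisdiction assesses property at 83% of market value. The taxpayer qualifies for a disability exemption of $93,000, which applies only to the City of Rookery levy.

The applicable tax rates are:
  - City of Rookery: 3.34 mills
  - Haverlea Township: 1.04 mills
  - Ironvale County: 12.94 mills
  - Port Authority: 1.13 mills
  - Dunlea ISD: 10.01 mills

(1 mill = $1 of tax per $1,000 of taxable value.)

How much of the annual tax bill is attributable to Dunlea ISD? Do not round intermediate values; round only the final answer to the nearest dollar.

$6,925

Assessed value = $833,534 × 0.83 = $691,833.22
Dunlea ISD taxable value = $691,833.22 (exemption does not apply)
Dunlea ISD levy = $691,833.22 × 0.01001 = $6,925.2505322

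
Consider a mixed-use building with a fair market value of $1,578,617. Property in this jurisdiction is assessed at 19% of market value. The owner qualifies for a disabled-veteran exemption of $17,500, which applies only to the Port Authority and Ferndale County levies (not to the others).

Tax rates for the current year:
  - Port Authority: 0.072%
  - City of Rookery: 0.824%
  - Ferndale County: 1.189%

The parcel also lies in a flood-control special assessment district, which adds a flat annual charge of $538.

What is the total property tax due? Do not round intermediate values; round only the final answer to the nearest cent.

$6,571.02

Assessed value = $1,578,617 × 0.19 = $299,937.23
Port Authority: ($299,937.23 − $17,500) × 0.00072 = $282,437.23 × 0.00072 = $203.3548056
City of Rookery: $299,937.23 × 0.00824 = $2,471.4827752
Ferndale County: ($299,937.23 − $17,500) × 0.01189 = $282,437.23 × 0.01189 = $3,358.1786647
Levies subtotal = $6,033.0162455
Total = $6,033.0162455 + $538 = $6,571.0162455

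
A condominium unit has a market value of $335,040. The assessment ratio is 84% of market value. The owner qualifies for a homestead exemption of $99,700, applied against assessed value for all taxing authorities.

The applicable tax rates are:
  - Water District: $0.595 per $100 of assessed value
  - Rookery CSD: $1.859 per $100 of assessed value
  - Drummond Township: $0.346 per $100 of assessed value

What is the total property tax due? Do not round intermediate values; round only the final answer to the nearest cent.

Assessed value = $335,040 × 0.84 = $281,433.6
Taxable value = $281,433.6 − $99,700 = $181,733.6
Water District: $181,733.6 × 0.00595 = $1,081.31492
Rookery CSD: $181,733.6 × 0.01859 = $3,378.427624
Drummond Township: $181,733.6 × 0.00346 = $628.798256
Total = $1,081.31492 + $3,378.427624 + $628.798256 = $5,088.5408

$5,088.54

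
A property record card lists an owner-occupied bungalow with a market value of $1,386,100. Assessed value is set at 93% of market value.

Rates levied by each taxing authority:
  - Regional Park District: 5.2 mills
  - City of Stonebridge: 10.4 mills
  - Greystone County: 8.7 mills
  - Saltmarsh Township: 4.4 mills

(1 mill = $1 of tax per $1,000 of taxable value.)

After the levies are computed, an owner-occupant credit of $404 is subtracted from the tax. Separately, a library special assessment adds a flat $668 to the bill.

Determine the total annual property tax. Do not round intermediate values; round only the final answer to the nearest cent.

$37,260.40

Assessed value = $1,386,100 × 0.93 = $1,289,073
Regional Park District: $1,289,073 × 0.0052 = $6,703.1796
City of Stonebridge: $1,289,073 × 0.0104 = $13,406.3592
Greystone County: $1,289,073 × 0.0087 = $11,214.9351
Saltmarsh Township: $1,289,073 × 0.0044 = $5,671.9212
Levies subtotal = $36,996.3951
After credit = $36,996.3951 − $404 = $36,592.3951
Total = $36,592.3951 + $668 = $37,260.3951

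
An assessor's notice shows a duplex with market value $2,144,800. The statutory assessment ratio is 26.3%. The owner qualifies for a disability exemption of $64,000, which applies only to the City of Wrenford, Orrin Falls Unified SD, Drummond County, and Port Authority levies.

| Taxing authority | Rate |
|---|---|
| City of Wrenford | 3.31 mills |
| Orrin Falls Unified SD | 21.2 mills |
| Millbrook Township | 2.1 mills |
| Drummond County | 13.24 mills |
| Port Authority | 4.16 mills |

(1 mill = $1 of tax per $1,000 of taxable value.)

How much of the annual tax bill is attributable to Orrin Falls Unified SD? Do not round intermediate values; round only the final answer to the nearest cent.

Assessed value = $2,144,800 × 0.263 = $564,082.4
Orrin Falls Unified SD taxable value = $564,082.4 − $64,000 = $500,082.4
Orrin Falls Unified SD levy = $500,082.4 × 0.0212 = $10,601.74688

$10,601.75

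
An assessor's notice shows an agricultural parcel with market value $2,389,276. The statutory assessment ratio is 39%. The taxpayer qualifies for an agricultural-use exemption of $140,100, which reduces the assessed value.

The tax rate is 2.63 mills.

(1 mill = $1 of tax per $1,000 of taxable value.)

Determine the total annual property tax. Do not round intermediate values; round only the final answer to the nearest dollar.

Assessed value = $2,389,276 × 0.39 = $931,817.64
Taxable value = $931,817.64 − $140,100 = $791,717.64
Tax = $791,717.64 × 0.00263 = $2,082.2173932

$2,082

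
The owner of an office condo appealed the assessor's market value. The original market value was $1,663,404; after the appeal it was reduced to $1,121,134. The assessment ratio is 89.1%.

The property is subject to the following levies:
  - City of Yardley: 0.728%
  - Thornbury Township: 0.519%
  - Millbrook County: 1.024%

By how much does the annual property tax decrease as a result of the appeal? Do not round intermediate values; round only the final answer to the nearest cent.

$10,972.62

Old assessed value = $1,663,404 × 0.891 = $1,482,092.964
New assessed value = $1,121,134 × 0.891 = $998,930.394
Combined rate = 0.00728 + 0.00519 + 0.01024 = 0.02271
Old tax = $1,482,092.964 × 0.02271 = $33,658.33121244
New tax = $998,930.394 × 0.02271 = $22,685.70924774
Reduction = $33,658.33121244 − $22,685.70924774 = $10,972.6219647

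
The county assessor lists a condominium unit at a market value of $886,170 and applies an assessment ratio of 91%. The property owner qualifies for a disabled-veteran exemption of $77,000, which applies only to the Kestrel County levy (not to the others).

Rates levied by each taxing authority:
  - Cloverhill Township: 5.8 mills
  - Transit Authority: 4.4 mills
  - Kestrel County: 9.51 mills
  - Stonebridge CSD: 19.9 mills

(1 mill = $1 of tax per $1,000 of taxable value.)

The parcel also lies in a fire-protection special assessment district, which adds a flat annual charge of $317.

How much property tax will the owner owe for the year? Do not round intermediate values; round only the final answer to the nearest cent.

Assessed value = $886,170 × 0.91 = $806,414.7
Cloverhill Township: $806,414.7 × 0.0058 = $4,677.20526
Transit Authority: $806,414.7 × 0.0044 = $3,548.22468
Kestrel County: ($806,414.7 − $77,000) × 0.00951 = $729,414.7 × 0.00951 = $6,936.733797
Stonebridge CSD: $806,414.7 × 0.0199 = $16,047.65253
Levies subtotal = $31,209.816267
Total = $31,209.816267 + $317 = $31,526.816267

$31,526.82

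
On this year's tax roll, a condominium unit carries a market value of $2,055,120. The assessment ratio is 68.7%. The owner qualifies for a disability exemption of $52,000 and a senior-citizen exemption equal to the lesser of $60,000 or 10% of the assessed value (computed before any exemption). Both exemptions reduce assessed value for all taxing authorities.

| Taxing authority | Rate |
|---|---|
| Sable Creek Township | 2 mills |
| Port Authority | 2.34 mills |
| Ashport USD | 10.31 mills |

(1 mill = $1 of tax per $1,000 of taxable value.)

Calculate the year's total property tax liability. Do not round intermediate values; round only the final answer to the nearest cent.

$19,043.06

Assessed value = $2,055,120 × 0.687 = $1,411,867.44
Senior-citizen exemption = min($60,000, 10% × $1,411,867.44) = min($60,000, $141,186.744) = $60,000 (dollar cap binds)
Taxable value = $1,411,867.44 − $52,000 − $60,000 = $1,299,867.44
Sable Creek Township: $1,299,867.44 × 0.002 = $2,599.73488
Port Authority: $1,299,867.44 × 0.00234 = $3,041.6898096
Ashport USD: $1,299,867.44 × 0.01031 = $13,401.6333064
Total = $19,043.057996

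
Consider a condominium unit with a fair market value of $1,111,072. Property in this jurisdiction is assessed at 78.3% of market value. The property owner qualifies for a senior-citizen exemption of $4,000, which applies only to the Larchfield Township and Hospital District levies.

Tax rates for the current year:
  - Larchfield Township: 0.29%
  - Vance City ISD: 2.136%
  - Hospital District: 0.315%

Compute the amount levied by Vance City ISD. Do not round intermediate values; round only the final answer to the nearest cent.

Assessed value = $1,111,072 × 0.783 = $869,969.376
Vance City ISD taxable value = $869,969.376 (exemption does not apply)
Vance City ISD levy = $869,969.376 × 0.02136 = $18,582.54587136

$18,582.55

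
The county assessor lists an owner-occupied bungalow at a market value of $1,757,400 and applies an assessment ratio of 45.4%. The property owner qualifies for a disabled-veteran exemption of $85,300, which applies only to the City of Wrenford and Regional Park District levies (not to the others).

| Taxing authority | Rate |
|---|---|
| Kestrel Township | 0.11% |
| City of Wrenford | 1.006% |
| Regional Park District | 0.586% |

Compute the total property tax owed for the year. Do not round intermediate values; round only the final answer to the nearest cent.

$12,221.59

Assessed value = $1,757,400 × 0.454 = $797,859.6
Kestrel Township: $797,859.6 × 0.0011 = $877.64556
City of Wrenford: ($797,859.6 − $85,300) × 0.01006 = $712,559.6 × 0.01006 = $7,168.349576
Regional Park District: ($797,859.6 − $85,300) × 0.00586 = $712,559.6 × 0.00586 = $4,175.599256
Total = $12,221.594392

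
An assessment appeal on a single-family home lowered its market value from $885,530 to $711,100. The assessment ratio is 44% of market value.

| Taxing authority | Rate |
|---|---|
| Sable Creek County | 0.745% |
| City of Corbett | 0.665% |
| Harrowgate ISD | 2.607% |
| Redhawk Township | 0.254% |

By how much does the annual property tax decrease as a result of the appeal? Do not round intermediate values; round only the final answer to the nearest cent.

$3,277.96

Old assessed value = $885,530 × 0.44 = $389,633.2
New assessed value = $711,100 × 0.44 = $312,884
Combined rate = 0.00745 + 0.00665 + 0.02607 + 0.00254 = 0.04271
Old tax = $389,633.2 × 0.04271 = $16,641.233972
New tax = $312,884 × 0.04271 = $13,363.27564
Reduction = $16,641.233972 − $13,363.27564 = $3,277.958332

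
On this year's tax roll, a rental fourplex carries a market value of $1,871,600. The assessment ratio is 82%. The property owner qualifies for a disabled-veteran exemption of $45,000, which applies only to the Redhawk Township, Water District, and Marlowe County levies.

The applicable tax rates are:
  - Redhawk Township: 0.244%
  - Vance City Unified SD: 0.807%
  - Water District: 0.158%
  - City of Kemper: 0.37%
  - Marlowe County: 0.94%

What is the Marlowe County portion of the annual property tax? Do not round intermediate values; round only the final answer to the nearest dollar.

$14,003

Assessed value = $1,871,600 × 0.82 = $1,534,712
Marlowe County taxable value = $1,534,712 − $45,000 = $1,489,712
Marlowe County levy = $1,489,712 × 0.0094 = $14,003.2928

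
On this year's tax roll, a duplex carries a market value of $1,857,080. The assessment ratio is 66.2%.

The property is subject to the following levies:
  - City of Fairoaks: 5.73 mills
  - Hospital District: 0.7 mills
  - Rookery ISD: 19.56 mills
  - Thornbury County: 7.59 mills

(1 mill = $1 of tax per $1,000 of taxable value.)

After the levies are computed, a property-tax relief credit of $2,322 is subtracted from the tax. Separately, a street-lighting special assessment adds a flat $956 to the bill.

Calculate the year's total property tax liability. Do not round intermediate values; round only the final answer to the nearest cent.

$39,916.81

Assessed value = $1,857,080 × 0.662 = $1,229,386.96
City of Fairoaks: $1,229,386.96 × 0.00573 = $7,044.3872808
Hospital District: $1,229,386.96 × 0.0007 = $860.570872
Rookery ISD: $1,229,386.96 × 0.01956 = $24,046.8089376
Thornbury County: $1,229,386.96 × 0.00759 = $9,331.0470264
Levies subtotal = $41,282.8141168
After credit = $41,282.8141168 − $2,322 = $38,960.8141168
Total = $38,960.8141168 + $956 = $39,916.8141168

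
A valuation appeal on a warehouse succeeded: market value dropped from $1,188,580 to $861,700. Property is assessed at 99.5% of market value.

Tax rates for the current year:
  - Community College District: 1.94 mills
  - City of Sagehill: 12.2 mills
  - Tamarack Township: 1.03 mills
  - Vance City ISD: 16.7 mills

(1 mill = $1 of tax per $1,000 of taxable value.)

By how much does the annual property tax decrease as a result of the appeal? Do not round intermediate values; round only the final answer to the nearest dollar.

Old assessed value = $1,188,580 × 0.995 = $1,182,637.1
New assessed value = $861,700 × 0.995 = $857,391.5
Combined rate = 0.00194 + 0.0122 + 0.00103 + 0.0167 = 0.03187
Old tax = $1,182,637.1 × 0.03187 = $37,690.644377
New tax = $857,391.5 × 0.03187 = $27,325.067105
Reduction = $37,690.644377 − $27,325.067105 = $10,365.577272

$10,366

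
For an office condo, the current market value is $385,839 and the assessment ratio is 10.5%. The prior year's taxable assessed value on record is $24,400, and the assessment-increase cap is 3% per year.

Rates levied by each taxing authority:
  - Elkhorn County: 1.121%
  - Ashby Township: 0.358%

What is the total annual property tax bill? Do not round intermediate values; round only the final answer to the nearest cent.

Uncapped assessed value = $385,839 × 0.105 = $40,513.095
Cap limit = $24,400 × 1.03 = $25,132
Taxable assessed value = min($40,513.095, $25,132) = $25,132 (cap binds)
Elkhorn County: $25,132 × 0.01121 = $281.72972
Ashby Township: $25,132 × 0.00358 = $89.97256
Total = $371.70228

$371.70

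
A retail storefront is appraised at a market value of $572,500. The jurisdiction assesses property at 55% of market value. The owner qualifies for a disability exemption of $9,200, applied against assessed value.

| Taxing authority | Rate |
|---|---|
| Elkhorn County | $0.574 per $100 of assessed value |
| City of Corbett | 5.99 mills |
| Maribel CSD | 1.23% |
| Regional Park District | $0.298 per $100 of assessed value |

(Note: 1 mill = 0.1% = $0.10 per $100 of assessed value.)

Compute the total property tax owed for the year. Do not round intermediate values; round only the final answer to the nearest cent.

Assessed value = $572,500 × 0.55 = $314,875
Taxable value = $314,875 − $9,200 = $305,675
Elkhorn County: $305,675 × 0.00574 = $1,754.5745
City of Corbett: $305,675 × 0.00599 = $1,830.99325
Maribel CSD: $305,675 × 0.0123 = $3,759.8025
Regional Park District: $305,675 × 0.00298 = $910.9115
Total = $8,256.28175

$8,256.28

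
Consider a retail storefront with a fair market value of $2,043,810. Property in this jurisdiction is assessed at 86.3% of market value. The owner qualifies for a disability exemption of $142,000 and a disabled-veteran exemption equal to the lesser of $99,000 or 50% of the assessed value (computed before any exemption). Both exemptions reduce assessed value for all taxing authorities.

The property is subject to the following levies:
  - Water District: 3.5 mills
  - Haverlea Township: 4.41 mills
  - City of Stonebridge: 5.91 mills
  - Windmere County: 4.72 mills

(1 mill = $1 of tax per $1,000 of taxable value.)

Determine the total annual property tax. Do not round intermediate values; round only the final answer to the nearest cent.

Assessed value = $2,043,810 × 0.863 = $1,763,808.03
Disabled-veteran exemption = min($99,000, 50% × $1,763,808.03) = min($99,000, $881,904.015) = $99,000 (dollar cap binds)
Taxable value = $1,763,808.03 − $142,000 − $99,000 = $1,522,808.03
Water District: $1,522,808.03 × 0.0035 = $5,329.828105
Haverlea Township: $1,522,808.03 × 0.00441 = $6,715.5834123
City of Stonebridge: $1,522,808.03 × 0.00591 = $8,999.7954573
Windmere County: $1,522,808.03 × 0.00472 = $7,187.6539016
Total = $28,232.8608762

$28,232.86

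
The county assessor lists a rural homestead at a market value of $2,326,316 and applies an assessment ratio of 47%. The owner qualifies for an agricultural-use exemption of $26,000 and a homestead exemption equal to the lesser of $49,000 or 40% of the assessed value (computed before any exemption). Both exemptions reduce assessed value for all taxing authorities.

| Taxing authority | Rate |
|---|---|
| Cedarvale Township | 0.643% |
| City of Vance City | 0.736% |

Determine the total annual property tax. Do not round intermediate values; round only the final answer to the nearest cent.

$14,043.30

Assessed value = $2,326,316 × 0.47 = $1,093,368.52
Homestead exemption = min($49,000, 40% × $1,093,368.52) = min($49,000, $437,347.408) = $49,000 (dollar cap binds)
Taxable value = $1,093,368.52 − $26,000 − $49,000 = $1,018,368.52
Cedarvale Township: $1,018,368.52 × 0.00643 = $6,548.1095836
City of Vance City: $1,018,368.52 × 0.00736 = $7,495.1923072
Total = $14,043.3018908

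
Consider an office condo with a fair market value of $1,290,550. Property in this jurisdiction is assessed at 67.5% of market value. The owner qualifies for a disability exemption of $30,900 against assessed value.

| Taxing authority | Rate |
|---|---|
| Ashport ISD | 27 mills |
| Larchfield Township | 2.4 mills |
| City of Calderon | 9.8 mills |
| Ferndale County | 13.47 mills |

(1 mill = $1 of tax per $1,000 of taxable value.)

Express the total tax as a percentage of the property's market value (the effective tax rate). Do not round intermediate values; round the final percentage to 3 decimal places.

Assessed value = $1,290,550 × 0.675 = $871,121.25
Taxable value = $871,121.25 − $30,900 = $840,221.25
Ashport ISD: $840,221.25 × 0.027 = $22,685.97375
Larchfield Township: $840,221.25 × 0.0024 = $2,016.531
City of Calderon: $840,221.25 × 0.0098 = $8,234.16825
Ferndale County: $840,221.25 × 0.01347 = $11,317.7802375
Total tax = $44,254.4532375
Effective rate = $44,254.4532375 ÷ $1,290,550 = 3.429% of market value

3.429%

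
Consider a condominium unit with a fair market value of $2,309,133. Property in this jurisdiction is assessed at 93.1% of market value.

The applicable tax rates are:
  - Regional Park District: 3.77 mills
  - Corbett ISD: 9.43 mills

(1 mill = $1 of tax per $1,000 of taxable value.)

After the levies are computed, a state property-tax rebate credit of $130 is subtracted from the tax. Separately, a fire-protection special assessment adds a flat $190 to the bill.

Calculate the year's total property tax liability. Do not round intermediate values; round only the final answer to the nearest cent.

Assessed value = $2,309,133 × 0.931 = $2,149,802.823
Regional Park District: $2,149,802.823 × 0.00377 = $8,104.75664271
Corbett ISD: $2,149,802.823 × 0.00943 = $20,272.64062089
Levies subtotal = $28,377.3972636
After credit = $28,377.3972636 − $130 = $28,247.3972636
Total = $28,247.3972636 + $190 = $28,437.3972636

$28,437.40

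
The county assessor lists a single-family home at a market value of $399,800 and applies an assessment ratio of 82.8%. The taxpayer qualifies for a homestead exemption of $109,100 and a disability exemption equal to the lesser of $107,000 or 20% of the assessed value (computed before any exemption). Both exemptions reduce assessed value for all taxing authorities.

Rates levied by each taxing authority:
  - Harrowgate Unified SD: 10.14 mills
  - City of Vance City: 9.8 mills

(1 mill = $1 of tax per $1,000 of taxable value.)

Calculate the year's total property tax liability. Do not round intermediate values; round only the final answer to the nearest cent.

Assessed value = $399,800 × 0.828 = $331,034.4
Disability exemption = min($107,000, 20% × $331,034.4) = min($107,000, $66,206.88) = $66,206.88 (percentage binds)
Taxable value = $331,034.4 − $109,100 − $66,206.88 = $155,727.52
Harrowgate Unified SD: $155,727.52 × 0.01014 = $1,579.0770528
City of Vance City: $155,727.52 × 0.0098 = $1,526.129696
Total = $3,105.2067488

$3,105.21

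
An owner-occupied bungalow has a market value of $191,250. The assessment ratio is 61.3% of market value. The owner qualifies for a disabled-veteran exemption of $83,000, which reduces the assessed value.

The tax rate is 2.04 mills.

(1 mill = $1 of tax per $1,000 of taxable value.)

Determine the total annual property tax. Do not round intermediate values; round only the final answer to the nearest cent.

Assessed value = $191,250 × 0.613 = $117,236.25
Taxable value = $117,236.25 − $83,000 = $34,236.25
Tax = $34,236.25 × 0.00204 = $69.84195

$69.84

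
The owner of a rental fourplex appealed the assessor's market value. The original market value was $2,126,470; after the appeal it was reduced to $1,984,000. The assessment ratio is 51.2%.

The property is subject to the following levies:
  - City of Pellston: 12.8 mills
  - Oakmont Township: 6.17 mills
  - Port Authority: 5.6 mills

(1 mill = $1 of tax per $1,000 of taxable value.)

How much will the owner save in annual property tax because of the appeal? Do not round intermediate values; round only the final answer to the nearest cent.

Old assessed value = $2,126,470 × 0.512 = $1,088,752.64
New assessed value = $1,984,000 × 0.512 = $1,015,808
Combined rate = 0.0128 + 0.00617 + 0.0056 = 0.02457
Old tax = $1,088,752.64 × 0.02457 = $26,750.6523648
New tax = $1,015,808 × 0.02457 = $24,958.40256
Reduction = $26,750.6523648 − $24,958.40256 = $1,792.2498048

$1,792.25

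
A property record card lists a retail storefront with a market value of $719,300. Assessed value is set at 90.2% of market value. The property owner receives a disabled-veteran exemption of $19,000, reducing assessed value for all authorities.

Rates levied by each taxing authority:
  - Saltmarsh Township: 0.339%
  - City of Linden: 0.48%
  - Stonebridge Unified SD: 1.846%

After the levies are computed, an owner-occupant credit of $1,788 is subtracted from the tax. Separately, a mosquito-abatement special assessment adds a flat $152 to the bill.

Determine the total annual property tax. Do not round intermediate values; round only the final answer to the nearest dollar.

$15,148

Assessed value = $719,300 × 0.902 = $648,808.6
Taxable value = $648,808.6 − $19,000 = $629,808.6
Saltmarsh Township: $629,808.6 × 0.00339 = $2,135.051154
City of Linden: $629,808.6 × 0.0048 = $3,023.08128
Stonebridge Unified SD: $629,808.6 × 0.01846 = $11,626.266756
Levies subtotal = $16,784.39919
After credit = $16,784.39919 − $1,788 = $14,996.39919
Total = $14,996.39919 + $152 = $15,148.39919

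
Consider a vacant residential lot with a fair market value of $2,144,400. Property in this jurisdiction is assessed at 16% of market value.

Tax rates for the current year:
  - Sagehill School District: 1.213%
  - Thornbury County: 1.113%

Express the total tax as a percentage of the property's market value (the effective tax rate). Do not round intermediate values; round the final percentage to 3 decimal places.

Assessed value = $2,144,400 × 0.16 = $343,104
Sagehill School District: $343,104 × 0.01213 = $4,161.85152
Thornbury County: $343,104 × 0.01113 = $3,818.74752
Total tax = $7,980.59904
Effective rate = $7,980.59904 ÷ $2,144,400 = 0.372% of market value

0.372%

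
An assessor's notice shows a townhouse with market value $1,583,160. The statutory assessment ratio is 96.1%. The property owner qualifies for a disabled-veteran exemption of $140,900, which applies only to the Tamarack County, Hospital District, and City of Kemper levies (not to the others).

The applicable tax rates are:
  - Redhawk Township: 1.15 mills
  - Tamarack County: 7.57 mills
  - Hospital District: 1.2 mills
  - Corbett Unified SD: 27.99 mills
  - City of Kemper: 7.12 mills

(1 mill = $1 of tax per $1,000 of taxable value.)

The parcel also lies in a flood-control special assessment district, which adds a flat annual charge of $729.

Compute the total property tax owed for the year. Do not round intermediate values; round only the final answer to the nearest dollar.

$66,999

Assessed value = $1,583,160 × 0.961 = $1,521,416.76
Redhawk Township: $1,521,416.76 × 0.00115 = $1,749.629274
Tamarack County: ($1,521,416.76 − $140,900) × 0.00757 = $1,380,516.76 × 0.00757 = $10,450.5118732
Hospital District: ($1,521,416.76 − $140,900) × 0.0012 = $1,380,516.76 × 0.0012 = $1,656.620112
Corbett Unified SD: $1,521,416.76 × 0.02799 = $42,584.4551124
City of Kemper: ($1,521,416.76 − $140,900) × 0.00712 = $1,380,516.76 × 0.00712 = $9,829.2793312
Levies subtotal = $66,270.4957028
Total = $66,270.4957028 + $729 = $66,999.4957028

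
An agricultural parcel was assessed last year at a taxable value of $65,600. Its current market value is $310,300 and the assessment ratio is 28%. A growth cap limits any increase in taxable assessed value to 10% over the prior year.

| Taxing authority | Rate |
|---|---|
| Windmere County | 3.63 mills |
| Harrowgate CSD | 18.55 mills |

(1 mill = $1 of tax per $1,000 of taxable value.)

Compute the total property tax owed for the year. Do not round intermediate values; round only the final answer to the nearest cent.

$1,600.51

Uncapped assessed value = $310,300 × 0.28 = $86,884
Cap limit = $65,600 × 1.1 = $72,160
Taxable assessed value = min($86,884, $72,160) = $72,160 (cap binds)
Windmere County: $72,160 × 0.00363 = $261.9408
Harrowgate CSD: $72,160 × 0.01855 = $1,338.568
Total = $1,600.5088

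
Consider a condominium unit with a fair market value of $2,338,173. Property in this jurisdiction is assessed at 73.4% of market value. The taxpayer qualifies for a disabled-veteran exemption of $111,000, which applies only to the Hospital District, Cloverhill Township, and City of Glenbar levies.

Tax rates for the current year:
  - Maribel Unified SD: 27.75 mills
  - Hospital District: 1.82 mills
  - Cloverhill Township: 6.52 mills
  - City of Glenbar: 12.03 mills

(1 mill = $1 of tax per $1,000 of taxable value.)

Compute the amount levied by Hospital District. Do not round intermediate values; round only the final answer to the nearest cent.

Assessed value = $2,338,173 × 0.734 = $1,716,218.982
Hospital District taxable value = $1,716,218.982 − $111,000 = $1,605,218.982
Hospital District levy = $1,605,218.982 × 0.00182 = $2,921.49854724

$2,921.50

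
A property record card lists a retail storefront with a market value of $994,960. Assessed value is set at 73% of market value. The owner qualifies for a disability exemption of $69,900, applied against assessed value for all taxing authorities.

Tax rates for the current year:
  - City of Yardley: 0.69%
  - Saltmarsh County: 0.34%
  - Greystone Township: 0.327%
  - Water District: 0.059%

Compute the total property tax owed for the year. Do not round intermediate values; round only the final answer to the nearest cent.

$9,294.92

Assessed value = $994,960 × 0.73 = $726,320.8
Taxable value = $726,320.8 − $69,900 = $656,420.8
City of Yardley: $656,420.8 × 0.0069 = $4,529.30352
Saltmarsh County: $656,420.8 × 0.0034 = $2,231.83072
Greystone Township: $656,420.8 × 0.00327 = $2,146.496016
Water District: $656,420.8 × 0.00059 = $387.288272
Total = $4,529.30352 + $2,231.83072 + $2,146.496016 + $387.288272 = $9,294.918528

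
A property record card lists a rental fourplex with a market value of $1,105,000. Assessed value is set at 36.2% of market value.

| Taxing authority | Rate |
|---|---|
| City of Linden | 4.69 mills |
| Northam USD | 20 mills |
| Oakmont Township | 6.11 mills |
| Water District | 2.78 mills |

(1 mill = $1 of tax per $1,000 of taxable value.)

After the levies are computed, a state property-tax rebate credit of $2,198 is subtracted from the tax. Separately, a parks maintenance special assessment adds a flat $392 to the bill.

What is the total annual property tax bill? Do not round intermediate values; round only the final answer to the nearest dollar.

$11,626

Assessed value = $1,105,000 × 0.362 = $400,010
City of Linden: $400,010 × 0.00469 = $1,876.0469
Northam USD: $400,010 × 0.02 = $8,000.2
Oakmont Township: $400,010 × 0.00611 = $2,444.0611
Water District: $400,010 × 0.00278 = $1,112.0278
Levies subtotal = $13,432.3358
After credit = $13,432.3358 − $2,198 = $11,234.3358
Total = $11,234.3358 + $392 = $11,626.3358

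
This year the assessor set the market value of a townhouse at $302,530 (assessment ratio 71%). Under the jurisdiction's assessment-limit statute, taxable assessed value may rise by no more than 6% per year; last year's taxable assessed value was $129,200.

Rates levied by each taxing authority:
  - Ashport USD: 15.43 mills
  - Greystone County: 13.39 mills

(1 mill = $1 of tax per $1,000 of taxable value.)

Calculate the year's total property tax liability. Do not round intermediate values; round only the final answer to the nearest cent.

$3,946.96

Uncapped assessed value = $302,530 × 0.71 = $214,796.3
Cap limit = $129,200 × 1.06 = $136,952
Taxable assessed value = min($214,796.3, $136,952) = $136,952 (cap binds)
Ashport USD: $136,952 × 0.01543 = $2,113.16936
Greystone County: $136,952 × 0.01339 = $1,833.78728
Total = $3,946.95664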